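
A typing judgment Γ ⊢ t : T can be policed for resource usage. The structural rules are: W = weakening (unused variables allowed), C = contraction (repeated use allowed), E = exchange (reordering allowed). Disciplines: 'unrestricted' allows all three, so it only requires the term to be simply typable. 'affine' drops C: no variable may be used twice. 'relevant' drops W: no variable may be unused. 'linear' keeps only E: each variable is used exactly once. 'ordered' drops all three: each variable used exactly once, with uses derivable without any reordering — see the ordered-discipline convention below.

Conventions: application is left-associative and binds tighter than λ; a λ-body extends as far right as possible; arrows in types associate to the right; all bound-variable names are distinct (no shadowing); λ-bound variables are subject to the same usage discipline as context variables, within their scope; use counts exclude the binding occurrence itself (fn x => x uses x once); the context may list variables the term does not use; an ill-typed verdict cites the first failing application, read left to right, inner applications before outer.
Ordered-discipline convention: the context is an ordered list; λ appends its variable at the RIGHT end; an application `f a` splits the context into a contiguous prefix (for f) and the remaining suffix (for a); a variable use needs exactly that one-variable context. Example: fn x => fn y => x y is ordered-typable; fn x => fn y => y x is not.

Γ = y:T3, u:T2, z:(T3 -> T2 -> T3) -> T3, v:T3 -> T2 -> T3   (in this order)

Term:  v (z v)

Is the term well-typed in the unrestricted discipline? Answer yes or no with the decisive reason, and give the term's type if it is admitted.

yes — well-typed at T2 -> T3; no restrictions here; term : T2 -> T3
counts: y: 0; u: 0; z: 1; v: 2
uses in reading order: v, z, v
typing: ✓ — T2 -> T3
across the five disciplines: ordered ✗, linear ✗, affine ✗, relevant ✗, unrestricted ✓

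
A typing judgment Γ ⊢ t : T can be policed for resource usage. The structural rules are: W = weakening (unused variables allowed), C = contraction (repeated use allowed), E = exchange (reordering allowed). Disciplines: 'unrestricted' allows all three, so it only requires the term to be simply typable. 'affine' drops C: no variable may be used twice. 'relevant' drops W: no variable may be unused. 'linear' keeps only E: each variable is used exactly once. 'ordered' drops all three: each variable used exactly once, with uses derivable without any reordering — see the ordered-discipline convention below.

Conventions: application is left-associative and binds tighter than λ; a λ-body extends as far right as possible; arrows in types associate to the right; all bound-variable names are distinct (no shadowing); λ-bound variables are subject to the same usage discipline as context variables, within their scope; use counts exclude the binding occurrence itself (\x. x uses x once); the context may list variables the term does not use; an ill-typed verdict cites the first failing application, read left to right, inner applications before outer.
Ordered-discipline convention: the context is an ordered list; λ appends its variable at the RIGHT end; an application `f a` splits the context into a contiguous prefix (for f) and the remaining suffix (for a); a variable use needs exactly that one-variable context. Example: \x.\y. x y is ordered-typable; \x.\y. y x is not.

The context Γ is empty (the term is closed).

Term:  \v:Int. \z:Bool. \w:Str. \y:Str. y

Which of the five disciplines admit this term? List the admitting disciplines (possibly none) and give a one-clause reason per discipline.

admitting disciplines: affine, unrestricted
usage: v [bound]: 0×; z [bound]: 0×; w [bound]: 0×; y [bound]: 1×
left-to-right use order: y
typing: ✓ — Int -> Bool -> Str -> Str -> Str
ordered ✗ (needs weakening: v, z, w unused)
linear ✗ (needs weakening: v, z, w unused)
affine ✓ (none of v, z, w, y used more than once)
relevant ✗ (needs weakening: v, z, w unused)
unrestricted ✓ (type-checks (Int -> Bool -> Str -> Str -> Str) and nothing is barred)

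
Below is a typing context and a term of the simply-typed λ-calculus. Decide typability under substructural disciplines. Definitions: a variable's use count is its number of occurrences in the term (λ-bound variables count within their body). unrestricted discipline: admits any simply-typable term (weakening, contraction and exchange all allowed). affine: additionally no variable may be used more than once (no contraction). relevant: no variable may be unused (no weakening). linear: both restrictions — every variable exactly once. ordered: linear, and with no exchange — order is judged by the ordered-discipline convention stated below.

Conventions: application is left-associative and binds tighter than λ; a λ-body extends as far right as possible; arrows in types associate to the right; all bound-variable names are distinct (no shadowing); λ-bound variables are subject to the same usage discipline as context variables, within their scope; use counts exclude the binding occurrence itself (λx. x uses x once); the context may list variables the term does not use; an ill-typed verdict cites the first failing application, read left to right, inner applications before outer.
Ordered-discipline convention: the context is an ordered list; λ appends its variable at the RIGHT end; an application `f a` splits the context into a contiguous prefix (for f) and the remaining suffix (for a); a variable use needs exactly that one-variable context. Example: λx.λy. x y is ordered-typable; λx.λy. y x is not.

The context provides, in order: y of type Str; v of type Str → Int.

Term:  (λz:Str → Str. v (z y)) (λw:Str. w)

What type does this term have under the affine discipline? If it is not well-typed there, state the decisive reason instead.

term : Int
use counts: y: 1×, v: 1×, z (λ-bound): 1×, w (λ-bound): 1×
left-to-right use order: v, z, y, w
typing: well-typed at Int
all disciplines: ordered ✗, linear ✓, affine ✓, relevant ✓, unrestricted ✓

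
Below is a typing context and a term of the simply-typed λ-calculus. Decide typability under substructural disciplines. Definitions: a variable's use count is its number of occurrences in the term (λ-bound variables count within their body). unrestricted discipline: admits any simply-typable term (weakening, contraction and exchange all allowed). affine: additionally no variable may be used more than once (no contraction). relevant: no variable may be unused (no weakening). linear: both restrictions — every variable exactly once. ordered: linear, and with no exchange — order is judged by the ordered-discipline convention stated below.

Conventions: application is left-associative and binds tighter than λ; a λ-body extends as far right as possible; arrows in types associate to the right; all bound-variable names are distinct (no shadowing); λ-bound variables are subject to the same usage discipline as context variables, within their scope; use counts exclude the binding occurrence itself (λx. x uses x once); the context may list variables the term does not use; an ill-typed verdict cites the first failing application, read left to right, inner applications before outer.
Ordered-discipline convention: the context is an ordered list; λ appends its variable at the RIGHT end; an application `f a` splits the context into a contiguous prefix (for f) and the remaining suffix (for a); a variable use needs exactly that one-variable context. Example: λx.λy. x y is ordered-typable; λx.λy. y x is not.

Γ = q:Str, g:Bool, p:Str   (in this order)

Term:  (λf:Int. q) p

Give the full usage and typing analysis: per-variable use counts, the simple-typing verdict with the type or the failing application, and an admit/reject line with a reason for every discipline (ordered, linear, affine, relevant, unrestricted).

variable uses: q: 1×; g: 0×; p: 1×; f (λ-bound): 0×
uses in reading order: q, p
typing: ill-typed: a function awaiting Int gets Str
ordered: ✗, the type mismatch rejects it
linear: ✗, not simply typable
affine: ✗, fails simple typing
relevant: ✗, a type mismatch blocks all five
unrestricted: ✗, the type mismatch rejects it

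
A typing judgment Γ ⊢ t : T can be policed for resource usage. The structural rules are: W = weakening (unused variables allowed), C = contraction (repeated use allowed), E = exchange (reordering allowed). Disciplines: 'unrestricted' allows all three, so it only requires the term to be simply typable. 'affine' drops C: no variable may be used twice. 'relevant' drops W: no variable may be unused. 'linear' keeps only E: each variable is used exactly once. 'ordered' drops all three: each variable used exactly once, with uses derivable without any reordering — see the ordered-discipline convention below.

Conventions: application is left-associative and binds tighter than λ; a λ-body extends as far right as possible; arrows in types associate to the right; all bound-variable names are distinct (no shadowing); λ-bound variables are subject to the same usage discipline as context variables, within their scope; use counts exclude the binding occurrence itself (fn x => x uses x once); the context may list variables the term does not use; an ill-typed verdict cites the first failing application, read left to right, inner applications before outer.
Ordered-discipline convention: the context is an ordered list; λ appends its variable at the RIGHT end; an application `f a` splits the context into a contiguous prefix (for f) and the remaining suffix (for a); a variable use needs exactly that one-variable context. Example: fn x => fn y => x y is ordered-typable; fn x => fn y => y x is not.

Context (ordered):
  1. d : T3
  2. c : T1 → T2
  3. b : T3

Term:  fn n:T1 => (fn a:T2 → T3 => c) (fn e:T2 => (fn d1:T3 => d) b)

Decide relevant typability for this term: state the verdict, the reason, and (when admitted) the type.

no — unused: n, a, e, d1 — weakening required
counts: d: 1; c: 1; b: 1; n [bound]: 0; a [bound]: 0; e [bound]: 0; d1 [bound]: 0
order of uses: c, d, b
typing: well-typed at T1 → T1 → T2
summary: ordered ✗, linear ✗, affine ✓, relevant ✗, unrestricted ✓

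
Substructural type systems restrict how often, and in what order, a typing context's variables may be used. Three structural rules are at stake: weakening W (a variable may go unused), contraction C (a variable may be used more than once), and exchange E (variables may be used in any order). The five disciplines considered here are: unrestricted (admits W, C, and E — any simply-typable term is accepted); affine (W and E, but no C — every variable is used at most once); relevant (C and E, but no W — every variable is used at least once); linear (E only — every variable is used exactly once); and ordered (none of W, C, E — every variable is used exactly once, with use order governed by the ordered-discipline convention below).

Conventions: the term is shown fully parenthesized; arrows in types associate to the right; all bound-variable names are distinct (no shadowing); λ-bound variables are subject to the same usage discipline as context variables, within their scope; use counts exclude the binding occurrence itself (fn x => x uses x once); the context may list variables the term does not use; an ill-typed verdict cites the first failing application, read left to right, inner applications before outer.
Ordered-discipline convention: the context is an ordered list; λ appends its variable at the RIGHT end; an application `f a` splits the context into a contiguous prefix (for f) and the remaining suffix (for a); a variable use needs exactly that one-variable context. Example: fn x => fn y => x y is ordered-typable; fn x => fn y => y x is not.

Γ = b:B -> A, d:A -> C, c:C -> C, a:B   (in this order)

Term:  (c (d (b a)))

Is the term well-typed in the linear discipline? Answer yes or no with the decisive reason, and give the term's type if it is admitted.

yes — each of b, d, c, a used exactly once; term : C
use counts: b: 1×; d: 1×; c: 1×; a: 1×
use order (left to right): c, d, b, a
typing: well-typed at C
summary: ordered ✗ · linear ✓ · affine ✓ · relevant ✓ · unrestricted ✓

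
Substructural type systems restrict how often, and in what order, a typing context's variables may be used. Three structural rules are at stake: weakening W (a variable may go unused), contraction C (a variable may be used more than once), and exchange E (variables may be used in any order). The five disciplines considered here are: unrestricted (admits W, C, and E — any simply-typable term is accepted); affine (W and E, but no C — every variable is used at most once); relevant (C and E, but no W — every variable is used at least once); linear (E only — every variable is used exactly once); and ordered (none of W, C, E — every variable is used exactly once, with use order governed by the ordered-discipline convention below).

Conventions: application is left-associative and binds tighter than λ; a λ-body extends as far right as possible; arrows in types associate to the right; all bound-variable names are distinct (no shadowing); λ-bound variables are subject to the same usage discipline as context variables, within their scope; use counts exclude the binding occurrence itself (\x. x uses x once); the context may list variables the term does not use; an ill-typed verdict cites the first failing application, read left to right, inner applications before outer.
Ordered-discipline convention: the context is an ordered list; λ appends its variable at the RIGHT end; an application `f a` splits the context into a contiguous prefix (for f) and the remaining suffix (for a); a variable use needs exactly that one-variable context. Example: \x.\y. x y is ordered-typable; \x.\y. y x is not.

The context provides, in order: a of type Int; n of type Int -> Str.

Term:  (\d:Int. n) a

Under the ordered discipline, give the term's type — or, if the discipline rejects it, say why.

not well-typed under ordered — d never used (weakening)
usage: a=1, n=1, d (λ-bound)=0
left-to-right use order: n, a
typing: well-typed — term : Int -> Str
all disciplines: ordered ✗, linear ✗, affine ✓, relevant ✗, unrestricted ✓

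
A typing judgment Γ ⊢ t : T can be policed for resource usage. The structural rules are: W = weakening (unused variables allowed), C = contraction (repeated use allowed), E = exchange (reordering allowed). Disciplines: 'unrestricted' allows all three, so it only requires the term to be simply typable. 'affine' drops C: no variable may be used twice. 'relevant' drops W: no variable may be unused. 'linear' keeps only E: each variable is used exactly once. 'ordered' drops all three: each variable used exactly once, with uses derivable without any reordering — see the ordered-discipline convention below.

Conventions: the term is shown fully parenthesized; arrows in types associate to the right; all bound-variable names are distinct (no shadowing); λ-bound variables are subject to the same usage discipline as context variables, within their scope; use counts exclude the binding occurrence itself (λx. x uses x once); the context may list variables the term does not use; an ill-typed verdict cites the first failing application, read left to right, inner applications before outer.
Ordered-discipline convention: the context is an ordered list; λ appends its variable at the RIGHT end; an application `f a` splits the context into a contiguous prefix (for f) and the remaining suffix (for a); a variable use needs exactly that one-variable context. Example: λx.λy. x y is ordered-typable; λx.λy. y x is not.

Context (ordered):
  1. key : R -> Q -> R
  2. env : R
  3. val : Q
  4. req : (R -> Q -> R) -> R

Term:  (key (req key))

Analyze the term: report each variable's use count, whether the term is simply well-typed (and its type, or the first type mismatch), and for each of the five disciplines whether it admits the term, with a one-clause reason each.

use counts: key=2; env=0; val=0; req=1
order of uses: key, req, key
typing: ✓ — Q -> R
ordered: ✗, key ×2 used more than once (contraction); unused: env, val — weakening required
linear: ✗, key ×2 used more than once (contraction); unused: env, val — weakening required
affine: ✗, key ×2 used more than once (contraction)
relevant: ✗, unused: env, val — weakening required
unrestricted: ✓, well-typed at Q -> R; no restrictions here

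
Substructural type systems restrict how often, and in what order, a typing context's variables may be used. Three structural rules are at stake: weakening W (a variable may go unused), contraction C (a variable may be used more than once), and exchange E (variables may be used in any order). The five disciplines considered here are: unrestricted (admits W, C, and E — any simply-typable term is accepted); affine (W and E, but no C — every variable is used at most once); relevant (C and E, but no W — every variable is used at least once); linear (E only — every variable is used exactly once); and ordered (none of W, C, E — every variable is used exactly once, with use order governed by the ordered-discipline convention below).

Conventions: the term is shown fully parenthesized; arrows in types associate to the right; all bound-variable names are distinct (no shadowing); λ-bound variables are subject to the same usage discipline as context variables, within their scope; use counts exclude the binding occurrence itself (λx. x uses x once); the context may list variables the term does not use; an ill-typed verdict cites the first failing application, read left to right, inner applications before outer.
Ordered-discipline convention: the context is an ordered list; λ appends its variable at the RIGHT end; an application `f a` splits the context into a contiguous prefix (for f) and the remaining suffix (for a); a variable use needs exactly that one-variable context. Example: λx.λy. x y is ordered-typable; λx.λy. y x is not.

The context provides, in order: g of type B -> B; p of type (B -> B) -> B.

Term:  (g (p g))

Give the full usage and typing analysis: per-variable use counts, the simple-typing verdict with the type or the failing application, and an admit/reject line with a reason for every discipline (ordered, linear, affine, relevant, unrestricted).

usage: g=2, p=1
left-to-right use order: g, p, g
typing: well-typed at B
ordered ✗ (needs contraction — g ×2)
linear ✗ (needs contraction — g ×2)
affine ✗ (needs contraction — g ×2)
relevant ✓ (g, p: all used, weakening unneeded)
unrestricted ✓ (typability at B is all that's needed)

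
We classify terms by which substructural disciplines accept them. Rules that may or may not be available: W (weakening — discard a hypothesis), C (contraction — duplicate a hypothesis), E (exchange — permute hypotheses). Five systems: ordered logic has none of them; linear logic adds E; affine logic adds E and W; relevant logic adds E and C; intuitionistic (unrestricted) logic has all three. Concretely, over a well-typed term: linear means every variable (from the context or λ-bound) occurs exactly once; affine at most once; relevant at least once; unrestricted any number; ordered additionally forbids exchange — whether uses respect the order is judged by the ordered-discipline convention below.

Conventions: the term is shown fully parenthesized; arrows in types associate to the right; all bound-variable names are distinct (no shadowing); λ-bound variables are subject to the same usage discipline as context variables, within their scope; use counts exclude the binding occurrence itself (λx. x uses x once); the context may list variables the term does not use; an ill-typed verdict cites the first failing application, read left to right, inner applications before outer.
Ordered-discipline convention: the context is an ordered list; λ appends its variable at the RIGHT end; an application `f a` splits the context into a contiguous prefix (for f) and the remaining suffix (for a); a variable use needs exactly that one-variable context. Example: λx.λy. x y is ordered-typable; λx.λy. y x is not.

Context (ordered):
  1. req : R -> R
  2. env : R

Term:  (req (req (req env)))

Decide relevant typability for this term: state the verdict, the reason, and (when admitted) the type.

yes — at least one use each (req, env); term : R
use counts: req: 3; env: 1
use order (left to right): req, req, req, env
typing: well-typed — term : R
all disciplines: ordered ✗ | linear ✗ | affine ✗ | relevant ✓ | unrestricted ✓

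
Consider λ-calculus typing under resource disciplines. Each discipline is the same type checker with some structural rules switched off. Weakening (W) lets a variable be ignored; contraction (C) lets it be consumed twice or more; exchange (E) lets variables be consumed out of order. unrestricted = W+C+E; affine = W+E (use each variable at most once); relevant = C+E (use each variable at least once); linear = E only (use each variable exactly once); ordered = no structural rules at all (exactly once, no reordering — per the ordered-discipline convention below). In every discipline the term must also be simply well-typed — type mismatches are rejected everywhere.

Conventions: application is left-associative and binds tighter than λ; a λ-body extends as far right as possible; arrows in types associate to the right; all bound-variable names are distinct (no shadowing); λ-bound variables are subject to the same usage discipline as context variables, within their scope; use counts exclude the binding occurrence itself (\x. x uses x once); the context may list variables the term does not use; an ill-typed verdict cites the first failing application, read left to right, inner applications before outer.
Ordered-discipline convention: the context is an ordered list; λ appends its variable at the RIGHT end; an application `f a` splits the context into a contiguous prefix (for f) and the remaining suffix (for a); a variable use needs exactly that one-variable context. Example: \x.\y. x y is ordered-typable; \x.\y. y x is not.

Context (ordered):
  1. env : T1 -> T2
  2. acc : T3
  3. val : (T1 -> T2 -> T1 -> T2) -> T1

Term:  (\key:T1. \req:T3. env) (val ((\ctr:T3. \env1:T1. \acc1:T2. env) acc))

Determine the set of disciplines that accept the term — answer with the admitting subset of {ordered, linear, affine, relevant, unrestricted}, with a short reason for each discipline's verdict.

admitting disciplines: unrestricted
use counts: env=2, acc=1, val=1, key (λ-bound)=0, req (λ-bound)=0, ctr (λ-bound)=0, env1 (λ-bound)=0, acc1 (λ-bound)=0
left-to-right use order: env, val, env, acc
typing: well-typed — term : T3 -> T1 -> T2
ordered: ✗ — needs contraction — env ×2; unused: key, req, ctr, env1, acc1 — weakening required
linear: ✗ — needs contraction — env ×2; unused: key, req, ctr, env1, acc1 — weakening required
affine: ✗ — needs contraction — env ×2
relevant: ✗ — unused: key, req, ctr, env1, acc1 — weakening required
unrestricted: ✓ — well-typed at T3 -> T1 -> T2; no restrictions here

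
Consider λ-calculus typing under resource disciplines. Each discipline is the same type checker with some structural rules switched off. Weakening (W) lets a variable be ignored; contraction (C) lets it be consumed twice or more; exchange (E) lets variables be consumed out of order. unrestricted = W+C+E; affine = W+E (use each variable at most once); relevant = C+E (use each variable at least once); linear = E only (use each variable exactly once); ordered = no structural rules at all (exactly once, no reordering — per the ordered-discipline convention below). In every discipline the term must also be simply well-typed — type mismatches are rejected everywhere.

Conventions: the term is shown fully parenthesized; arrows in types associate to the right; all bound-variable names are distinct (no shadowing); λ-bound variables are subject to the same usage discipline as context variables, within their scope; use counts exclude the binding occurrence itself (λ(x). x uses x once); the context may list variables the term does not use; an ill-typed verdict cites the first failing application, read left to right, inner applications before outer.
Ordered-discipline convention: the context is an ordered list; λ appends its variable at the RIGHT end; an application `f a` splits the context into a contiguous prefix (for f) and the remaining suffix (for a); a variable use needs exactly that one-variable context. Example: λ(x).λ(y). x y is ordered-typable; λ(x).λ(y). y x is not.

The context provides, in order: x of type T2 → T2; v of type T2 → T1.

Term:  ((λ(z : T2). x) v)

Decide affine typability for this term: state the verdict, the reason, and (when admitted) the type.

no — not simply typable
variable uses: x: 1×, v: 1×, z (bound): 0×
use order (left to right): x, v
typing: ill-typed: a function awaiting T2 gets T2 → T1
summary: ordered ✗ | linear ✗ | affine ✗ | relevant ✗ | unrestricted ✗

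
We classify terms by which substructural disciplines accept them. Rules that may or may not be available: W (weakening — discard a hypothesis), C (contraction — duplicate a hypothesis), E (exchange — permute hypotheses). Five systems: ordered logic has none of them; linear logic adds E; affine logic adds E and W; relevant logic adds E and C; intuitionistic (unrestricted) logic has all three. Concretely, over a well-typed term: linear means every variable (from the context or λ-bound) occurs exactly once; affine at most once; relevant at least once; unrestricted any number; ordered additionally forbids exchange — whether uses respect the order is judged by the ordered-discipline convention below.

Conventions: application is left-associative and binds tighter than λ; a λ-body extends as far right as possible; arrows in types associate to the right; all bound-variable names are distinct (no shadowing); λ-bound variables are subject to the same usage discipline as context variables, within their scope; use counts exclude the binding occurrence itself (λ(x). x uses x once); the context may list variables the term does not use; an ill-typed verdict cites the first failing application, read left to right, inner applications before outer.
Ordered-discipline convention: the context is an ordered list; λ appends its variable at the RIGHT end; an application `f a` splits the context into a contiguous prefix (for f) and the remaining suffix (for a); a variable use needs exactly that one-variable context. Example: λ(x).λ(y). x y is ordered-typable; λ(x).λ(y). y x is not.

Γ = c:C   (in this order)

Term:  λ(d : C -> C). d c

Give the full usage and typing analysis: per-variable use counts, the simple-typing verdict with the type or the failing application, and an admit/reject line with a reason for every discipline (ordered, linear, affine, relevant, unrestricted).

variable uses: c ×1, d (λ-bound) ×1
order of uses: d, c
typing: well-typed — term : (C -> C) -> C
ordered ✗ (no contiguous prefix/suffix split fits d, c)
linear ✓ (each of c, d used exactly once)
affine ✓ (none of c, d used more than once)
relevant ✓ (c, d: all used, weakening unneeded)
unrestricted ✓ (typability at (C -> C) -> C is all that's needed)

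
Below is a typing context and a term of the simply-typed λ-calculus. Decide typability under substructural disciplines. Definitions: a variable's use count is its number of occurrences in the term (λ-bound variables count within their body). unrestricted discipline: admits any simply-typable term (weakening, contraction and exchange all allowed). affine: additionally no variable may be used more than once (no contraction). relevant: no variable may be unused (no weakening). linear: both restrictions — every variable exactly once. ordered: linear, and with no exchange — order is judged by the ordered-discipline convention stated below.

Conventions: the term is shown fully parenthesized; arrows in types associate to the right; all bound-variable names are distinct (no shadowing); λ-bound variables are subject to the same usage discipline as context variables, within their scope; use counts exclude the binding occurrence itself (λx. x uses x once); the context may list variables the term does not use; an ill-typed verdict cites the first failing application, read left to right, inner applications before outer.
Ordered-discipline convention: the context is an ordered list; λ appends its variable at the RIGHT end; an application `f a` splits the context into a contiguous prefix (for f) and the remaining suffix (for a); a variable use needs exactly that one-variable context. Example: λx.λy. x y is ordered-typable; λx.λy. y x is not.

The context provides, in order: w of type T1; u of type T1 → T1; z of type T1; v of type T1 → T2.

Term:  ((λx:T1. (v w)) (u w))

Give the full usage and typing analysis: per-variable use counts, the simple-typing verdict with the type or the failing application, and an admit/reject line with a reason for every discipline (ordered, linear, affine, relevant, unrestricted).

variable uses: w ×2, u ×1, z ×0, v ×1, x [bound] ×0
order of uses: v, w, u, w
typing: well-typed at T2
ordered: ✗ — needs contraction — w ×2; unused: z, x — weakening required
linear: ✗ — needs contraction — w ×2; unused: z, x — weakening required
affine: ✗ — needs contraction — w ×2
relevant: ✗ — unused: z, x — weakening required
unrestricted: ✓ — well-typed at T2; no restrictions here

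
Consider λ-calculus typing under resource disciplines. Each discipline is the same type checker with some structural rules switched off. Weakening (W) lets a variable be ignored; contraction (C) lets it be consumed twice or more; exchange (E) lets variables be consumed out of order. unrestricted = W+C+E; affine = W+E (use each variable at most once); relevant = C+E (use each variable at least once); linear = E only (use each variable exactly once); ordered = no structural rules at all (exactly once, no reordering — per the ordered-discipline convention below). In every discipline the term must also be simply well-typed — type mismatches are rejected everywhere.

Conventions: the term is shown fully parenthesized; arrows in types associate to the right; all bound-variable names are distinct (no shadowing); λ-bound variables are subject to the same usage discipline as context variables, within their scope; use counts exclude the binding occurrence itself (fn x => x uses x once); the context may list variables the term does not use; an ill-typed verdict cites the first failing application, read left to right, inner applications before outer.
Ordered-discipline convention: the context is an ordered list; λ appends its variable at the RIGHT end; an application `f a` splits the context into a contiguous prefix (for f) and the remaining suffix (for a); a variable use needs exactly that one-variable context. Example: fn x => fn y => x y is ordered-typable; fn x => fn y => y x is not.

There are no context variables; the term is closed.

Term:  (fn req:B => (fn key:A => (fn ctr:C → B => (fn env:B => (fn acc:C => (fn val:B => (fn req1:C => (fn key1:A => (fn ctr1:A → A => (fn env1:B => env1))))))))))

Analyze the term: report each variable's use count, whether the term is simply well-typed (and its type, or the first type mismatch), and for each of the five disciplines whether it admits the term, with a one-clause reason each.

variable uses: req (λ-bound) ×0, key (λ-bound) ×0, ctr (λ-bound) ×0, env (λ-bound) ×0, acc (λ-bound) ×0, val (λ-bound) ×0, req1 (λ-bound) ×0, key1 (λ-bound) ×0, ctr1 (λ-bound) ×0, env1 (λ-bound) ×1
order of uses: env1
typing: well-typed — term : B → A → (C → B) → B → C → B → C → A → (A → A) → B → B
ordered: ✗ — needs weakening: req, key, ctr, env, acc, val, req1, key1, ctr1 unused
linear: ✗ — needs weakening: req, key, ctr, env, acc, val, req1, key1, ctr1 unused
affine: ✓ — req, key, ctr, env, acc, val, req1, key1, ctr1, env1: no repeats, contraction unneeded
relevant: ✗ — needs weakening: req, key, ctr, env, acc, val, req1, key1, ctr1 unused
unrestricted: ✓ — type-checks (B → A → (C → B) → B → C → B → C → A → (A → A) → B → B) and nothing is barred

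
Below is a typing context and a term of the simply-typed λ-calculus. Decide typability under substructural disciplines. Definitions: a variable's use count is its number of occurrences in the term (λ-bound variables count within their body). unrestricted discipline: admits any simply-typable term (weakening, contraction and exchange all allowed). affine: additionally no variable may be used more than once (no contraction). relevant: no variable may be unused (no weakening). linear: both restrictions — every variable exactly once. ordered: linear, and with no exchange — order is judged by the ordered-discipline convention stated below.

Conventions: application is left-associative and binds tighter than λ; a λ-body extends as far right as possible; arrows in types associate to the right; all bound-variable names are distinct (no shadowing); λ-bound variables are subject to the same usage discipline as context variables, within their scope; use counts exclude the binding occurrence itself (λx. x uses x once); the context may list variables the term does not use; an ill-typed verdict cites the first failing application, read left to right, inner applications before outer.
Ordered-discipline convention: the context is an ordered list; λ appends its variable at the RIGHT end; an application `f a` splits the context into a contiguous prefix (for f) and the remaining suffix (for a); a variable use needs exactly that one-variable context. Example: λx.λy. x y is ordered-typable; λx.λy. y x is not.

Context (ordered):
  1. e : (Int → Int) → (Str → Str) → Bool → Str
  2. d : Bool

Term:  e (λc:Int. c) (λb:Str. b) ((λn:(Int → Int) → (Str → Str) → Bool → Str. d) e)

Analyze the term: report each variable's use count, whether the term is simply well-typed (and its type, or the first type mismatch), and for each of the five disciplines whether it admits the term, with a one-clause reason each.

variable uses: e: 2×, d: 1×, c [bound]: 1×, b [bound]: 1×, n [bound]: 0×
use order (left to right): e, c, b, d, e
typing: the term checks, with type Str
ordered ✗ (uses contraction: e ×2; needs weakening: n unused)
linear ✗ (uses contraction: e ×2; needs weakening: n unused)
affine ✗ (uses contraction: e ×2)
relevant ✗ (needs weakening: n unused)
unrestricted ✓ (simply typable at Str; W, C, E all held)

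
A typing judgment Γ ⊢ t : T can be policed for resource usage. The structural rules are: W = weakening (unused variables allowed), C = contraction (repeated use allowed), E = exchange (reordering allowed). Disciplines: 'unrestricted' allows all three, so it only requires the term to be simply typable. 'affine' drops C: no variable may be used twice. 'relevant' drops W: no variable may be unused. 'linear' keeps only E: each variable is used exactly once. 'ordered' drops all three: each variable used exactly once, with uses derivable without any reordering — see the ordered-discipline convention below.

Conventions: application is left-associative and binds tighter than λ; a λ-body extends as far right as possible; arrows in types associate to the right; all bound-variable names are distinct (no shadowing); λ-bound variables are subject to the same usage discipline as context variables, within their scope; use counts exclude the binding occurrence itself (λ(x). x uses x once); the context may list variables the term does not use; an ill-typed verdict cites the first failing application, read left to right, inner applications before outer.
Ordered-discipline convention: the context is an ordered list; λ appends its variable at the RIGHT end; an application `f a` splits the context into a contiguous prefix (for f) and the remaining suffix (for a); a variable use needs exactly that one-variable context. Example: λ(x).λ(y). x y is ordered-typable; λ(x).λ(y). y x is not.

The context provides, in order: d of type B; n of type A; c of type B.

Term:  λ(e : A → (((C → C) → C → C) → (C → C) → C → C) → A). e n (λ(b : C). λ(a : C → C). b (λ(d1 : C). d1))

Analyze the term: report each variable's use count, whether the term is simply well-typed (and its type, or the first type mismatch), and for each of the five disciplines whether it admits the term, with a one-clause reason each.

use counts: d=0; n=1; c=0; e (bound)=1; b (bound)=1; a (bound)=0; d1 (bound)=1
uses in reading order: e, n, b, d1
typing: ill-typed: non-function type C applied to an argument
ordered: ✗ — not simply typable
linear: ✗ — fails simple typing
affine: ✗ — a type mismatch blocks all five
relevant: ✗ — the type mismatch rejects it
unrestricted: ✗ — not simply typable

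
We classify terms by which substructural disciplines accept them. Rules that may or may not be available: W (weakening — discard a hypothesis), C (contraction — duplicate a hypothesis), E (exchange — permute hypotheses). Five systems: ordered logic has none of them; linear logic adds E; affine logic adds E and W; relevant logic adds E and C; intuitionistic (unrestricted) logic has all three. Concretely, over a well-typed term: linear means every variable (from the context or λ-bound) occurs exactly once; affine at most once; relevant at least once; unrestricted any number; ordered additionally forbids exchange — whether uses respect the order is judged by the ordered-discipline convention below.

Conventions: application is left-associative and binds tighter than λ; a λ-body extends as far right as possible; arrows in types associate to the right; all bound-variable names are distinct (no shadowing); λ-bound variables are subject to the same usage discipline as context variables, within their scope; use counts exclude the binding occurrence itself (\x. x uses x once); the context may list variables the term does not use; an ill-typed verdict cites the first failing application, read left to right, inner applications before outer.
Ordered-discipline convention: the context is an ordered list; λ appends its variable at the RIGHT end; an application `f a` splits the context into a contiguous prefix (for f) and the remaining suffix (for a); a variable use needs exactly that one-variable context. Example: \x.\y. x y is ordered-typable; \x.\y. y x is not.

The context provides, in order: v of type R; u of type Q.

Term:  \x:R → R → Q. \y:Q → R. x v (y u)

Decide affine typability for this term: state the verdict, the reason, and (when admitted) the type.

yes — no duplicate uses among v, u, x, y; term : (R → R → Q) → (Q → R) → Q
usage: v: 1×, u: 1×, x [bound]: 1×, y [bound]: 1×
use order (left to right): x, v, y, u
typing: the term checks, with type (R → R → Q) → (Q → R) → Q
per-discipline verdicts: ordered ✗ · linear ✓ · affine ✓ · relevant ✓ · unrestricted ✓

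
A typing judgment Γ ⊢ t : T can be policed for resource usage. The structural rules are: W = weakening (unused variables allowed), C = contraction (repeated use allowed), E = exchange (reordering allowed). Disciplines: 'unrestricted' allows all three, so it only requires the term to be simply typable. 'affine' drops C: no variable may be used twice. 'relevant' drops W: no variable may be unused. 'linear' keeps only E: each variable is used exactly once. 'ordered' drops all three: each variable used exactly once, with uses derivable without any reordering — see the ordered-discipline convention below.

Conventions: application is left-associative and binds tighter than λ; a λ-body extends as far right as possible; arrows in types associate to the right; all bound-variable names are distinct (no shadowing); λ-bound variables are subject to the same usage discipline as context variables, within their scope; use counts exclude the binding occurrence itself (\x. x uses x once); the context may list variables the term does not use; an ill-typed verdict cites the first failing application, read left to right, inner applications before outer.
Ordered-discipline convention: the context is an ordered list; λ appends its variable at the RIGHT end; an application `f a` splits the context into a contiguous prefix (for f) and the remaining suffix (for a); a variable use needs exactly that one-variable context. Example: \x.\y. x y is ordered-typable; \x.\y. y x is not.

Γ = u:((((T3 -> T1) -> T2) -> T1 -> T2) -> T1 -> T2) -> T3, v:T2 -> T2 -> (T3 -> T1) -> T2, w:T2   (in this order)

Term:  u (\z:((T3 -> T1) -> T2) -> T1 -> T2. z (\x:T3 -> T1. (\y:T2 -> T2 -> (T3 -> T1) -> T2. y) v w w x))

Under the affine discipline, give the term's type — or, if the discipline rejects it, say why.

not well-typed under affine — needs contraction — w ×2
usage: u: 1, v: 1, w: 2, z (λ-bound): 1, x (λ-bound): 1, y (λ-bound): 1
left-to-right use order: u, z, y, v, w, w, x
typing: well-typed — term : T3
across the five disciplines: ordered ✗ | linear ✗ | affine ✗ | relevant ✓ | unrestricted ✓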